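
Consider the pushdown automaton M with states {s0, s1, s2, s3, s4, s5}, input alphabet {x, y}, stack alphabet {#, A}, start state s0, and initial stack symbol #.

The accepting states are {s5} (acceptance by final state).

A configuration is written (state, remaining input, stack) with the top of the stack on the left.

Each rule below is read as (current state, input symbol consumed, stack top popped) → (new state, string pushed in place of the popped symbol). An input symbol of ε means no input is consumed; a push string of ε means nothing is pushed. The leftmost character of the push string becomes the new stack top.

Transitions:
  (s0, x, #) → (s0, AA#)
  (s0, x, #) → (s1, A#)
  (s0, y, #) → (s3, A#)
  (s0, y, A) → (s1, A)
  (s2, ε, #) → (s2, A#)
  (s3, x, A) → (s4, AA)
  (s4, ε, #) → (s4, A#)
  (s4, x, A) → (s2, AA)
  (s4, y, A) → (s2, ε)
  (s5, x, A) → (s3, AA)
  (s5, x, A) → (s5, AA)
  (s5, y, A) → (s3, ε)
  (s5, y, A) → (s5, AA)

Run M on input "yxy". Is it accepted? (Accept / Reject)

Reject

No computation consumes all input and reaches a final state.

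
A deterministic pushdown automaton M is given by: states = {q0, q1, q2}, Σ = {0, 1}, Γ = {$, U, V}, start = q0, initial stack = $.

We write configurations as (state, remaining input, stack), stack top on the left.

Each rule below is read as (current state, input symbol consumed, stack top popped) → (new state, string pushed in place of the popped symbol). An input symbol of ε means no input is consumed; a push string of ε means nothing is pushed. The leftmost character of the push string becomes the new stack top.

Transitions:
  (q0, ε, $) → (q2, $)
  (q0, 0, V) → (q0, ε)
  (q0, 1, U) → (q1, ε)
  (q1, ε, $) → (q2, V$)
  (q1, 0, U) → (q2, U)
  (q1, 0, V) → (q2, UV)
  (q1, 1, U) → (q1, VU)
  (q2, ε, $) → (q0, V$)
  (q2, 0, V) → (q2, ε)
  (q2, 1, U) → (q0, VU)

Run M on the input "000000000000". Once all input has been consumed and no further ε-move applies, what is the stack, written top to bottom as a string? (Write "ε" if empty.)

(q0, 000000000000, $)
  ε-move, top $: go to q2, push $ → (q2, 000000000000, $)
  ε-move, top $: go to q0, push V$ → (q0, 000000000000, V$)
  read 0, top V: go to q0, push ε → (q0, 00000000000, $)
  ε-move, top $: go to q2, push $ → (q2, 00000000000, $)
  ε-move, top $: go to q0, push V$ → (q0, 00000000000, V$)
  read 0, top V: go to q0, push ε → (q0, 0000000000, $)
  ε-move, top $: go to q2, push $ → (q2, 0000000000, $)
  ε-move, top $: go to q0, push V$ → (q0, 0000000000, V$)
  read 0, top V: go to q0, push ε → (q0, 000000000, $)
  ε-move, top $: go to q2, push $ → (q2, 000000000, $)
  ε-move, top $: go to q0, push V$ → (q0, 000000000, V$)
  read 0, top V: go to q0, push ε → (q0, 00000000, $)
  ε-move, top $: go to q2, push $ → (q2, 00000000, $)
  ε-move, top $: go to q0, push V$ → (q0, 00000000, V$)
  read 0, top V: go to q0, push ε → (q0, 0000000, $)
  ε-move, top $: go to q2, push $ → (q2, 0000000, $)
  ε-move, top $: go to q0, push V$ → (q0, 0000000, V$)
  read 0, top V: go to q0, push ε → (q0, 000000, $)
  ε-move, top $: go to q2, push $ → (q2, 000000, $)
  ε-move, top $: go to q0, push V$ → (q0, 000000, V$)
  read 0, top V: go to q0, push ε → (q0, 00000, $)
  ε-move, top $: go to q2, push $ → (q2, 00000, $)
  ε-move, top $: go to q0, push V$ → (q0, 00000, V$)
  read 0, top V: go to q0, push ε → (q0, 0000, $)
  ε-move, top $: go to q2, push $ → (q2, 0000, $)
  ε-move, top $: go to q0, push V$ → (q0, 0000, V$)
  read 0, top V: go to q0, push ε → (q0, 000, $)
  ε-move, top $: go to q2, push $ → (q2, 000, $)
  ε-move, top $: go to q0, push V$ → (q0, 000, V$)
  read 0, top V: go to q0, push ε → (q0, 00, $)
  ε-move, top $: go to q2, push $ → (q2, 00, $)
  ε-move, top $: go to q0, push V$ → (q0, 00, V$)
  read 0, top V: go to q0, push ε → (q0, 0, $)
  ε-move, top $: go to q2, push $ → (q2, 0, $)
  ε-move, top $: go to q0, push V$ → (q0, 0, V$)
  read 0, top V: go to q0, push ε → (q0, ε, $)
  ε-move, top $: go to q2, push $ → (q2, ε, $)
  ε-move, top $: go to q0, push V$ → (q0, ε, V$)
All input consumed in state q0 with stack V$.

V$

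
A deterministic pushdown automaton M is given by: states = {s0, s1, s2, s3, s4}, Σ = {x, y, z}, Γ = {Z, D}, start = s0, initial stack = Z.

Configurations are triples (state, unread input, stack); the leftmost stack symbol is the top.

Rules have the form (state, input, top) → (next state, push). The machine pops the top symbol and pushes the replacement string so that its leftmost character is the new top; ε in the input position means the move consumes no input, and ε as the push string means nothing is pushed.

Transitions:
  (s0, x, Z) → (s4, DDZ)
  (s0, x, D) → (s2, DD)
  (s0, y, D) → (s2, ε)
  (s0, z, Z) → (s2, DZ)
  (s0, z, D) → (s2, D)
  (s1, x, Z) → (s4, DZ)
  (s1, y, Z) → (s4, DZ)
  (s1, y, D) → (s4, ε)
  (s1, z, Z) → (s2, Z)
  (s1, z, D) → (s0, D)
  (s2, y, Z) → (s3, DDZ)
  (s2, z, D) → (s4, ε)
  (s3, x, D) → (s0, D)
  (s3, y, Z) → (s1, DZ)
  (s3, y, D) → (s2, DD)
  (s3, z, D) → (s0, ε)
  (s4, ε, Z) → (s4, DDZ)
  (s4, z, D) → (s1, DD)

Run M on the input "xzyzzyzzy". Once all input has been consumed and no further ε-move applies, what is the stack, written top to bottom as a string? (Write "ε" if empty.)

DZ

(s0, xzyzzyzzy, Z)
  read x, top Z: go to s4, push DDZ → (s4, zyzzyzzy, DDZ)
  read z, top D: go to s1, push DD → (s1, yzzyzzy, DDDZ)
  read y, top D: go to s4, push ε → (s4, zzyzzy, DDZ)
  read z, top D: go to s1, push DD → (s1, zyzzy, DDDZ)
  read z, top D: go to s0, push D → (s0, yzzy, DDDZ)
  read y, top D: go to s2, push ε → (s2, zzy, DDZ)
  read z, top D: go to s4, push ε → (s4, zy, DZ)
  read z, top D: go to s1, push DD → (s1, y, DDZ)
  read y, top D: go to s4, push ε → (s4, ε, DZ)
All input consumed in state s4 with stack DZ.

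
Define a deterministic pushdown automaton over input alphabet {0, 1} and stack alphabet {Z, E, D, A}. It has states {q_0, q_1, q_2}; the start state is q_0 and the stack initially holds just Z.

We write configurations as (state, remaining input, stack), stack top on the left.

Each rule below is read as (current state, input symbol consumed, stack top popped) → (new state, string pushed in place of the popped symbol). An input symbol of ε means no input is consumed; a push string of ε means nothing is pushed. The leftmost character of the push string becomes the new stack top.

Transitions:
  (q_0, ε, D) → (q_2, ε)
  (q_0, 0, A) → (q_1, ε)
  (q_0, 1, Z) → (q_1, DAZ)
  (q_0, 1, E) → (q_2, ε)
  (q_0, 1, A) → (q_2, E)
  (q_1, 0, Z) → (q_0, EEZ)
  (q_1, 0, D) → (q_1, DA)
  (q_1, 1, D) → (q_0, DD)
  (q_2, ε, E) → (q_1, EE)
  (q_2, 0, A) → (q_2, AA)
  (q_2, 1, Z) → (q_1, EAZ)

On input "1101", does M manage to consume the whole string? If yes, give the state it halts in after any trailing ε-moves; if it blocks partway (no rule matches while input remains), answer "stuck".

(q_0, 1101, Z)
  read 1, top Z: go to q_1, push DAZ → (q_1, 101, DAZ)
  read 1, top D: go to q_0, push DD → (q_0, 01, DDAZ)
  ε-move, top D: go to q_2, push ε → (q_2, 01, DAZ)
No transition for (q_2, 0, top D); M blocks with input 01 remaining.

stuck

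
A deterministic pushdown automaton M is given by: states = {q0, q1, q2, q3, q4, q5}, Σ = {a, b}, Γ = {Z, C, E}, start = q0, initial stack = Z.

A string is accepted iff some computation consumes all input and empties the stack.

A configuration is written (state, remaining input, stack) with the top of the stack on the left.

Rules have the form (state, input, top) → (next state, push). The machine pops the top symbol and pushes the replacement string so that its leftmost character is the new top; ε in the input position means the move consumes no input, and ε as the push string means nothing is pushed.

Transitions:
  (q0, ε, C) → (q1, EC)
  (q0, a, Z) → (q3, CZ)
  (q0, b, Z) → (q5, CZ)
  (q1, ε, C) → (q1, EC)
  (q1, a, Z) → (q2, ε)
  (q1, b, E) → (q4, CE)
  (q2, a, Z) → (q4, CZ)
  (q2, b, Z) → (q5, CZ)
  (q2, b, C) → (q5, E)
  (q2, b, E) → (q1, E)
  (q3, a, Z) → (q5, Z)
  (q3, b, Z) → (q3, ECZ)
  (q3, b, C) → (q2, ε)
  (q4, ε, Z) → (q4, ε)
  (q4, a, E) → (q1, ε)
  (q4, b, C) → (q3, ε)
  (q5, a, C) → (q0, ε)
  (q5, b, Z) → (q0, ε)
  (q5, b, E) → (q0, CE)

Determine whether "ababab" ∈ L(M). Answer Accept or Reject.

Accept

(q0, ababab, Z)
  read a, top Z: go to q3, push CZ → (q3, babab, CZ)
  read b, top C: go to q2, push ε → (q2, abab, Z)
  read a, top Z: go to q4, push CZ → (q4, bab, CZ)
  read b, top C: go to q3, push ε → (q3, ab, Z)
  read a, top Z: go to q5, push Z → (q5, b, Z)
  read b, top Z: go to q0, push ε → (q0, ε, ε)
All input consumed and the stack is empty.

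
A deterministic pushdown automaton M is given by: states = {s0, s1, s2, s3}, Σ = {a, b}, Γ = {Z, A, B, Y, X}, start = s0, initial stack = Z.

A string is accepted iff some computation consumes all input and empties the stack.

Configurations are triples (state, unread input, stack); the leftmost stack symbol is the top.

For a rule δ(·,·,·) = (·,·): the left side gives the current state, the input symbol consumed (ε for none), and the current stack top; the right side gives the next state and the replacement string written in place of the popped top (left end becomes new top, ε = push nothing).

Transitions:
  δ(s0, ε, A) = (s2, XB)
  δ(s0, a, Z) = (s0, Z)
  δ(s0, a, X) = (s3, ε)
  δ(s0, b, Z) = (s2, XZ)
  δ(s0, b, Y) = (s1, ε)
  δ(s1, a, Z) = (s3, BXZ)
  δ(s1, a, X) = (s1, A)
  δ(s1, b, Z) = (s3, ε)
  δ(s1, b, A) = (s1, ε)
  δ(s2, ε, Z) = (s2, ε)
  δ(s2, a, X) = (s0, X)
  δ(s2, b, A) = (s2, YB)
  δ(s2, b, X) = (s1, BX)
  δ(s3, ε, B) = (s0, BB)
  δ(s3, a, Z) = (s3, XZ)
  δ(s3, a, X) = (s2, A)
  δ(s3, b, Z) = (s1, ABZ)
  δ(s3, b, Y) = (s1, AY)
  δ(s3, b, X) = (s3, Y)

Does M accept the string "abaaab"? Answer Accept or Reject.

(s0, abaaab, Z)
  read a, top Z: go to s0, push Z → (s0, baaab, Z)
  read b, top Z: go to s2, push XZ → (s2, aaab, XZ)
  read a, top X: go to s0, push X → (s0, aab, XZ)
  read a, top X: go to s3, push ε → (s3, ab, Z)
  read a, top Z: go to s3, push XZ → (s3, b, XZ)
  read b, top X: go to s3, push Y → (s3, ε, YZ)
All input consumed; stack is YZ, not empty, and no further ε-move applies.

Reject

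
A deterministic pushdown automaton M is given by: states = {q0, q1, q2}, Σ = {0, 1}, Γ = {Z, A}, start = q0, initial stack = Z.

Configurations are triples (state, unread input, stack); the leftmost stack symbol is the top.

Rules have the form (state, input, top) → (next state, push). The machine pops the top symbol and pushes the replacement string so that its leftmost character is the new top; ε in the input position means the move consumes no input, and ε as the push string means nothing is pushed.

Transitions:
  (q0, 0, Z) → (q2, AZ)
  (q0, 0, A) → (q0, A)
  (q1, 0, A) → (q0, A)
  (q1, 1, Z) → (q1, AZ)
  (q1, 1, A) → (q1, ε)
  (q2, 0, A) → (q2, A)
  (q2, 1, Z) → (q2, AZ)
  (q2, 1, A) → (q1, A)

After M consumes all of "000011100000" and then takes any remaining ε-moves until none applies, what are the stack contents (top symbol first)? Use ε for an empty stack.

(q0, 000011100000, Z) ⊢ (q2, 00011100000, AZ) ⊢ (q2, 0011100000, AZ) ⊢ (q2, 011100000, AZ) ⊢ (q2, 11100000, AZ) ⊢ (q1, 1100000, AZ) ⊢ (q1, 100000, Z) ⊢ (q1, 00000, AZ) ⊢ (q0, 0000, AZ) ⊢ (q0, 000, AZ) ⊢ (q0, 00, AZ) ⊢ (q0, 0, AZ) ⊢ (q0, ε, AZ)
All input consumed in state q0 with stack AZ.

AZ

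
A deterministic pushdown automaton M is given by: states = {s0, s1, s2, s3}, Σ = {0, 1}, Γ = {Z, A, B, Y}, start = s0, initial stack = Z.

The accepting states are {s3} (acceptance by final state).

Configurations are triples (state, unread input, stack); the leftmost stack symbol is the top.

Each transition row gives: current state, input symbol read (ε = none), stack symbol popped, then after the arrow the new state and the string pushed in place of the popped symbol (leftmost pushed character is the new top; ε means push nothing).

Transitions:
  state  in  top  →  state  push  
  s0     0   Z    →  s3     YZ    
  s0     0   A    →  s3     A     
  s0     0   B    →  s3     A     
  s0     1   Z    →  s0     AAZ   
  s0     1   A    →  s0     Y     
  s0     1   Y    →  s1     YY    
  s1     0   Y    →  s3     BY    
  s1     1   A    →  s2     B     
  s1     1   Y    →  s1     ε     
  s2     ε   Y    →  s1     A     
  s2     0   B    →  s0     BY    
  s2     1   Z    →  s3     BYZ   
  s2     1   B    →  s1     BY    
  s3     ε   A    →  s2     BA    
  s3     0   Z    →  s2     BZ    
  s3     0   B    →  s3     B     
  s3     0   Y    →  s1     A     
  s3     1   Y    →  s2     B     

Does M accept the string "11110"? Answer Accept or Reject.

(s0, 11110, Z)
  read 1, top Z: go to s0, push AAZ → (s0, 1110, AAZ)
  read 1, top A: go to s0, push Y → (s0, 110, YAZ)
  read 1, top Y: go to s1, push YY → (s1, 10, YYAZ)
  read 1, top Y: go to s1, push ε → (s1, 0, YAZ)
  read 0, top Y: go to s3, push BY → (s3, ε, BYAZ)
All input consumed; state s3 ∈ F.

Accept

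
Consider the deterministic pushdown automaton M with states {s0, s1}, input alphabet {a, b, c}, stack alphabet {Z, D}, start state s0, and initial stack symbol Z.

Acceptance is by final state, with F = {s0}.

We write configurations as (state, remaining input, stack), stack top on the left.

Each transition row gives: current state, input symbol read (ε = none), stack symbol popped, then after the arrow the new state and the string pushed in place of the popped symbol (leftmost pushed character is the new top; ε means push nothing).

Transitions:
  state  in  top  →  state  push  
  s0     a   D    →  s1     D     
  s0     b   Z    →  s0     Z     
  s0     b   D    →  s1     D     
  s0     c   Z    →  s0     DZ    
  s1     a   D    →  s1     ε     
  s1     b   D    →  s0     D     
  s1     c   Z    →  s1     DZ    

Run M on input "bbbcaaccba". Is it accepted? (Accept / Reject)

(s0, bbbcaaccba, Z)
  read b, top Z: go to s0, push Z → (s0, bbcaaccba, Z)
  read b, top Z: go to s0, push Z → (s0, bcaaccba, Z)
  read b, top Z: go to s0, push Z → (s0, caaccba, Z)
  read c, top Z: go to s0, push DZ → (s0, aaccba, DZ)
  read a, top D: go to s1, push D → (s1, accba, DZ)
  read a, top D: go to s1, push ε → (s1, ccba, Z)
  read c, top Z: go to s1, push DZ → (s1, cba, DZ)
No transition applies at (s1, cba, DZ); input not fully consumed.

Reject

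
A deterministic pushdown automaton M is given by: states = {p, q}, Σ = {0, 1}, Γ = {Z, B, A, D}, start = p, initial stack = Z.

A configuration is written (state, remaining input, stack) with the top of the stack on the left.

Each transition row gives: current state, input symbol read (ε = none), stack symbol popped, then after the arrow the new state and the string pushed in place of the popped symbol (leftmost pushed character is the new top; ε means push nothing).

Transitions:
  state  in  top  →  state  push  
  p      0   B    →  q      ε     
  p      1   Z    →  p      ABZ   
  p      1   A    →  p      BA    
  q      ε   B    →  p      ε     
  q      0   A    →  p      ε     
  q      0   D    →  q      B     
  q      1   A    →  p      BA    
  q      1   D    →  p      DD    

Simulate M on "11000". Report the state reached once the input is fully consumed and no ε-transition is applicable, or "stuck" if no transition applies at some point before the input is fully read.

(p, 11000, Z) ⊢ (p, 1000, ABZ) ⊢ (p, 000, BABZ) ⊢ (q, 00, ABZ) ⊢ (p, 0, BZ) ⊢ (q, ε, Z)
All input consumed; M is in state q.

q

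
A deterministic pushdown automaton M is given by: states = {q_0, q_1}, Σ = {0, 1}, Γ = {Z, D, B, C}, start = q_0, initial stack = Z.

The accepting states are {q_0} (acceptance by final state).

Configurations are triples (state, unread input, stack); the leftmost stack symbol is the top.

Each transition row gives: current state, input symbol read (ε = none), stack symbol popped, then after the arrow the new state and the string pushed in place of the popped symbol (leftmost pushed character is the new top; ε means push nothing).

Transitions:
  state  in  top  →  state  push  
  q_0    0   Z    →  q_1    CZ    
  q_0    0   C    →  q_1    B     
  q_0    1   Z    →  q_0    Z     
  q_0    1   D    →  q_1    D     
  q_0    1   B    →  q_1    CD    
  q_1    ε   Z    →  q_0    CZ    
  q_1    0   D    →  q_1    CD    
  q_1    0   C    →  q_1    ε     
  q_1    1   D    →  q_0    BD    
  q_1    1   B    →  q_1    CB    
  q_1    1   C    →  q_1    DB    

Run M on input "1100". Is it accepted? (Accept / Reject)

Accept

(q_0, 1100, Z)
  read 1, top Z: go to q_0, push Z → (q_0, 100, Z)
  read 1, top Z: go to q_0, push Z → (q_0, 00, Z)
  read 0, top Z: go to q_1, push CZ → (q_1, 0, CZ)
  read 0, top C: go to q_1, push ε → (q_1, ε, Z)
  ε-move, top Z: go to q_0, push CZ → (q_0, ε, CZ)
All input consumed; state q_0 ∈ F.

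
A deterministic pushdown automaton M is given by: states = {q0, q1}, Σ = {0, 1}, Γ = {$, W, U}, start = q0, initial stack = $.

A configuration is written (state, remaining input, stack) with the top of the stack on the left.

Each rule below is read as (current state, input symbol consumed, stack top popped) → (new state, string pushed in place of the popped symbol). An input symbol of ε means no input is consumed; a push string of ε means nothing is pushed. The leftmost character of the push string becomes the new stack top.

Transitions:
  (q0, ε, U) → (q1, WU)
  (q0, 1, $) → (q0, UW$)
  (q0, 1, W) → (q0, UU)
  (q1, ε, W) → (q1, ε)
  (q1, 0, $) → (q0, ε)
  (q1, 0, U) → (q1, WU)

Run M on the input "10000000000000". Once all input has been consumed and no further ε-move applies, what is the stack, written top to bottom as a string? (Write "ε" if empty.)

UW$

(q0, 10000000000000, $)
  read 1, top $: go to q0, push UW$ → (q0, 0000000000000, UW$)
  ε-move, top U: go to q1, push WU → (q1, 0000000000000, WUW$)
  ε-move, top W: go to q1, push ε → (q1, 0000000000000, UW$)
  read 0, top U: go to q1, push WU → (q1, 000000000000, WUW$)
  ε-move, top W: go to q1, push ε → (q1, 000000000000, UW$)
  read 0, top U: go to q1, push WU → (q1, 00000000000, WUW$)
  ε-move, top W: go to q1, push ε → (q1, 00000000000, UW$)
  read 0, top U: go to q1, push WU → (q1, 0000000000, WUW$)
  ε-move, top W: go to q1, push ε → (q1, 0000000000, UW$)
  read 0, top U: go to q1, push WU → (q1, 000000000, WUW$)
  ε-move, top W: go to q1, push ε → (q1, 000000000, UW$)
  read 0, top U: go to q1, push WU → (q1, 00000000, WUW$)
  ε-move, top W: go to q1, push ε → (q1, 00000000, UW$)
  read 0, top U: go to q1, push WU → (q1, 0000000, WUW$)
  ε-move, top W: go to q1, push ε → (q1, 0000000, UW$)
  read 0, top U: go to q1, push WU → (q1, 000000, WUW$)
  ε-move, top W: go to q1, push ε → (q1, 000000, UW$)
  read 0, top U: go to q1, push WU → (q1, 00000, WUW$)
  ε-move, top W: go to q1, push ε → (q1, 00000, UW$)
  read 0, top U: go to q1, push WU → (q1, 0000, WUW$)
  ε-move, top W: go to q1, push ε → (q1, 0000, UW$)
  read 0, top U: go to q1, push WU → (q1, 000, WUW$)
  ε-move, top W: go to q1, push ε → (q1, 000, UW$)
  read 0, top U: go to q1, push WU → (q1, 00, WUW$)
  ε-move, top W: go to q1, push ε → (q1, 00, UW$)
  read 0, top U: go to q1, push WU → (q1, 0, WUW$)
  ε-move, top W: go to q1, push ε → (q1, 0, UW$)
  read 0, top U: go to q1, push WU → (q1, ε, WUW$)
  ε-move, top W: go to q1, push ε → (q1, ε, UW$)
All input consumed in state q1 with stack UW$.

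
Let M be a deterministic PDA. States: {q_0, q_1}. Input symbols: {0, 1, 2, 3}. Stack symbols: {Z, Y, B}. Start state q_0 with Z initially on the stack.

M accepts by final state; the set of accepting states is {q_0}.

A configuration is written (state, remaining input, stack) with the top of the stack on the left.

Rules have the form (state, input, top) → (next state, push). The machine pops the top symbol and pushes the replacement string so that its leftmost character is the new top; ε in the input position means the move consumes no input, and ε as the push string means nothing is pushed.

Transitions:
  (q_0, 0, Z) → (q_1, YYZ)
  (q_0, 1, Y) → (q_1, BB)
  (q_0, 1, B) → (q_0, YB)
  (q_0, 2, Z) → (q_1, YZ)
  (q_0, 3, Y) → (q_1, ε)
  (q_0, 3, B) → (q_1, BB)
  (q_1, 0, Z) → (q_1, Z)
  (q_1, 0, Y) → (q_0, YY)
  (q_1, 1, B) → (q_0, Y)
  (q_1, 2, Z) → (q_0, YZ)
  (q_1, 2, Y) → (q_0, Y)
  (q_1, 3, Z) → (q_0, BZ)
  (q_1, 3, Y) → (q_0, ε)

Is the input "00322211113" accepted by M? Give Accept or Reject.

(q_0, 00322211113, Z)
  read 0, top Z: go to q_1, push YYZ → (q_1, 0322211113, YYZ)
  read 0, top Y: go to q_0, push YY → (q_0, 322211113, YYYZ)
  read 3, top Y: go to q_1, push ε → (q_1, 22211113, YYZ)
  read 2, top Y: go to q_0, push Y → (q_0, 2211113, YYZ)
No transition applies at (q_0, 2211113, YYZ); input not fully consumed.

Reject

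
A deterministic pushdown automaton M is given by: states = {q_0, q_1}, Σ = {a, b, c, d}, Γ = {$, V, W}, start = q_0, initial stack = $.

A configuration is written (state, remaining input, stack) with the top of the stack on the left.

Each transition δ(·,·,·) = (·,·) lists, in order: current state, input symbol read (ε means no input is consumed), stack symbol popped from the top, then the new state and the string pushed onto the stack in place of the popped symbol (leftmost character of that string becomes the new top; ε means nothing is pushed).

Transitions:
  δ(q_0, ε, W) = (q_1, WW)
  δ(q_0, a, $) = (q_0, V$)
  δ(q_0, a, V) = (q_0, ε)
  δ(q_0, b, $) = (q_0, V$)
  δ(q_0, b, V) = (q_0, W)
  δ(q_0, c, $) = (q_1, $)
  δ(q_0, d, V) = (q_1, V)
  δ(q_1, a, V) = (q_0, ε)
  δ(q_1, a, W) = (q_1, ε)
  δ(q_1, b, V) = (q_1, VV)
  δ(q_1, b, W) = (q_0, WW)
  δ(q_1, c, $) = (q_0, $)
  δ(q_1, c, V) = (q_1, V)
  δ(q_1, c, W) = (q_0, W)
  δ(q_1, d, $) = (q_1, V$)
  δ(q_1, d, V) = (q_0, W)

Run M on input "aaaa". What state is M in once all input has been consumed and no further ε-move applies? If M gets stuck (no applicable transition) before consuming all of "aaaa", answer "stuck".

q_0

(q_0, aaaa, $)
  read a, top $: go to q_0, push V$ → (q_0, aaa, V$)
  read a, top V: go to q_0, push ε → (q_0, aa, $)
  read a, top $: go to q_0, push V$ → (q_0, a, V$)
  read a, top V: go to q_0, push ε → (q_0, ε, $)
All input consumed; M is in state q_0.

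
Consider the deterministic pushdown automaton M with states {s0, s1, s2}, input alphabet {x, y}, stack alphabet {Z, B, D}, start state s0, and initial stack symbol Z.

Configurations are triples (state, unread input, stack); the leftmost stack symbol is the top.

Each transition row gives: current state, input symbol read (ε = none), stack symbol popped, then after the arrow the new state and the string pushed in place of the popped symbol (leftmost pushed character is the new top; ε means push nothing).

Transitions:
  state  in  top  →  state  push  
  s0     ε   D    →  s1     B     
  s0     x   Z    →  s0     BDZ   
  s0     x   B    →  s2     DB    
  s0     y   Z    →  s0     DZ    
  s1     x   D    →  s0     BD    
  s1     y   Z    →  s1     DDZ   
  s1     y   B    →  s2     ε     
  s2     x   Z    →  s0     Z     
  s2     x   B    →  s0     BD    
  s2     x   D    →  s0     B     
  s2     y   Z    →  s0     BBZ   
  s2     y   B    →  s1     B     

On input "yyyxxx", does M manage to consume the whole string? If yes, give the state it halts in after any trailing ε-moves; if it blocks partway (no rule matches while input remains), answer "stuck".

(s0, yyyxxx, Z) ⊢ (s0, yyxxx, DZ) ⊢ (s1, yyxxx, BZ) ⊢ (s2, yxxx, Z) ⊢ (s0, xxx, BBZ) ⊢ (s2, xx, DBBZ) ⊢ (s0, x, BBBZ) ⊢ (s2, ε, DBBBZ)
All input consumed; M is in state s2.

s2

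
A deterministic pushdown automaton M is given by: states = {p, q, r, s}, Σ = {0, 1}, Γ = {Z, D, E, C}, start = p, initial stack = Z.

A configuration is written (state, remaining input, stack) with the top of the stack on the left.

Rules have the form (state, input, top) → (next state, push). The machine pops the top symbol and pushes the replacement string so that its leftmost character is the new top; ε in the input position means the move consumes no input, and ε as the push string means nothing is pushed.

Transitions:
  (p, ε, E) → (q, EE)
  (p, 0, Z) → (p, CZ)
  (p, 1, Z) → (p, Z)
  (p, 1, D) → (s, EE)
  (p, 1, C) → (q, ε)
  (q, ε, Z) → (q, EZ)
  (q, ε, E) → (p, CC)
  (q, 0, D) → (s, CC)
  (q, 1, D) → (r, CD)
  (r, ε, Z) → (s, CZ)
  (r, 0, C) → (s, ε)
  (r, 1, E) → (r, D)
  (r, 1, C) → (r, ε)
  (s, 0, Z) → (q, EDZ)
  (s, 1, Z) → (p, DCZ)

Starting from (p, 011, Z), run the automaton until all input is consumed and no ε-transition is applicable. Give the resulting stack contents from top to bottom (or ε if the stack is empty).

(p, 011, Z)
  read 0, top Z: go to p, push CZ → (p, 11, CZ)
  read 1, top C: go to q, push ε → (q, 1, Z)
  ε-move, top Z: go to q, push EZ → (q, 1, EZ)
  ε-move, top E: go to p, push CC → (p, 1, CCZ)
  read 1, top C: go to q, push ε → (q, ε, CZ)
All input consumed in state q with stack CZ.

CZ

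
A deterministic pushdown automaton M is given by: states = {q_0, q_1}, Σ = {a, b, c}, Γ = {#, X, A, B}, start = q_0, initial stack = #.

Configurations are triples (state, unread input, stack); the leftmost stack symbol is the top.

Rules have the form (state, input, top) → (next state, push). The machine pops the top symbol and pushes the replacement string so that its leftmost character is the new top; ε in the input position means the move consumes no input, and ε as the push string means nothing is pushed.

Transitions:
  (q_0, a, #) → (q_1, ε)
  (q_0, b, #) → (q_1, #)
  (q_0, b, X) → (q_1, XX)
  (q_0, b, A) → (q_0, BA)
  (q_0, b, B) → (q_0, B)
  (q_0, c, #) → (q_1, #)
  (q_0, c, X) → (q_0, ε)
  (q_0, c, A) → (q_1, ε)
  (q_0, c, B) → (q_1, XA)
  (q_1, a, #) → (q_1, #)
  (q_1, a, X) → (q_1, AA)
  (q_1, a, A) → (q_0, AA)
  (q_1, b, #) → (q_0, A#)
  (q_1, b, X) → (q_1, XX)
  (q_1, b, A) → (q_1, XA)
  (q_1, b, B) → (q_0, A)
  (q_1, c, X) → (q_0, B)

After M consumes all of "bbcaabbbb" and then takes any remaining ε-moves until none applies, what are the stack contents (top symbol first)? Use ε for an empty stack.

(q_0, bbcaabbbb, #)
  read b, top #: go to q_1, push # → (q_1, bcaabbbb, #)
  read b, top #: go to q_0, push A# → (q_0, caabbbb, A#)
  read c, top A: go to q_1, push ε → (q_1, aabbbb, #)
  read a, top #: go to q_1, push # → (q_1, abbbb, #)
  read a, top #: go to q_1, push # → (q_1, bbbb, #)
  read b, top #: go to q_0, push A# → (q_0, bbb, A#)
  read b, top A: go to q_0, push BA → (q_0, bb, BA#)
  read b, top B: go to q_0, push B → (q_0, b, BA#)
  read b, top B: go to q_0, push B → (q_0, ε, BA#)
All input consumed in state q_0 with stack BA#.

BA#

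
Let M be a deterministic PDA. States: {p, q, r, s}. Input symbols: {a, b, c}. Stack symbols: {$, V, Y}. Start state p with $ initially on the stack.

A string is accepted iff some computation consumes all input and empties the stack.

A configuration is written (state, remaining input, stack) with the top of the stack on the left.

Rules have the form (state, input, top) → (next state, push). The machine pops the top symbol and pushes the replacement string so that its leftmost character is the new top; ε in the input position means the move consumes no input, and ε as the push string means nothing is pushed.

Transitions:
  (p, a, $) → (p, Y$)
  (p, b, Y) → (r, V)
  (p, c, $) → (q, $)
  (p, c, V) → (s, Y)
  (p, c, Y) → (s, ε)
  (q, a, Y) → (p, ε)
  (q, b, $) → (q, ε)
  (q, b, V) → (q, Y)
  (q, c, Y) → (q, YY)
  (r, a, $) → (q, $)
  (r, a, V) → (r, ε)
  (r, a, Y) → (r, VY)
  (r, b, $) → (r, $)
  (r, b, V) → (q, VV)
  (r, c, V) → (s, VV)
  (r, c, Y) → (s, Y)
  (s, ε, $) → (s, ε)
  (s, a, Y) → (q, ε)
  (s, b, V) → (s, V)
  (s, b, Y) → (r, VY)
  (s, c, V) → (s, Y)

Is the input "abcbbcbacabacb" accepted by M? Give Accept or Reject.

(p, abcbbcbacabacb, $)
  read a, top $: go to p, push Y$ → (p, bcbbcbacabacb, Y$)
  read b, top Y: go to r, push V → (r, cbbcbacabacb, V$)
  read c, top V: go to s, push VV → (s, bbcbacabacb, VV$)
  read b, top V: go to s, push V → (s, bcbacabacb, VV$)
  read b, top V: go to s, push V → (s, cbacabacb, VV$)
  read c, top V: go to s, push Y → (s, bacabacb, YV$)
  read b, top Y: go to r, push VY → (r, acabacb, VYV$)
  read a, top V: go to r, push ε → (r, cabacb, YV$)
  read c, top Y: go to s, push Y → (s, abacb, YV$)
  read a, top Y: go to q, push ε → (q, bacb, V$)
  read b, top V: go to q, push Y → (q, acb, Y$)
  read a, top Y: go to p, push ε → (p, cb, $)
  read c, top $: go to q, push $ → (q, b, $)
  read b, top $: go to q, push ε → (q, ε, ε)
All input consumed and the stack is empty.

Accept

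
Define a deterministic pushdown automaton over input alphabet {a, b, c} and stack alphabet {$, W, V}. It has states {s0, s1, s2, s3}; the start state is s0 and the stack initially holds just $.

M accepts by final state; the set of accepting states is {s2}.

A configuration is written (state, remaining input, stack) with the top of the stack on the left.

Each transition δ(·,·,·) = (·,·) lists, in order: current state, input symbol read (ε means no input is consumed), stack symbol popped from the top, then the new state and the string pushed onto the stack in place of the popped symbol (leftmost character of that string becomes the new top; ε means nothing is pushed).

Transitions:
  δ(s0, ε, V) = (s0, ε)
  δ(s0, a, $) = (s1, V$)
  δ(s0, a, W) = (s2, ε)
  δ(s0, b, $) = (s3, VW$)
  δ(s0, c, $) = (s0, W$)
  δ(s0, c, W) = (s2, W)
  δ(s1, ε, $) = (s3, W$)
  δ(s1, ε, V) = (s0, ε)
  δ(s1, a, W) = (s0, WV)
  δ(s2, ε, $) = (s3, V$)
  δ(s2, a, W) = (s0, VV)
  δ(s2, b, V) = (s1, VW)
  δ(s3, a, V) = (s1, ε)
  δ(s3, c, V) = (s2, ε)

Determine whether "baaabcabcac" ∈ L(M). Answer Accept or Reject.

Reject

(s0, baaabcabcac, $) ⊢ (s3, aaabcabcac, VW$) ⊢ (s1, aabcabcac, W$) ⊢ (s0, abcabcac, WV$) ⊢ (s2, bcabcac, V$) ⊢ (s1, cabcac, VW$) ⊢ (s0, cabcac, W$) ⊢ (s2, abcac, W$) ⊢ (s0, bcac, VV$) ⊢ (s0, bcac, V$) ⊢ (s0, bcac, $) ⊢ (s3, cac, VW$) ⊢ (s2, ac, W$) ⊢ (s0, c, VV$) ⊢ (s0, c, V$) ⊢ (s0, c, $) ⊢ (s0, ε, W$)
All input consumed; state s0 ∉ F and no further ε-move applies.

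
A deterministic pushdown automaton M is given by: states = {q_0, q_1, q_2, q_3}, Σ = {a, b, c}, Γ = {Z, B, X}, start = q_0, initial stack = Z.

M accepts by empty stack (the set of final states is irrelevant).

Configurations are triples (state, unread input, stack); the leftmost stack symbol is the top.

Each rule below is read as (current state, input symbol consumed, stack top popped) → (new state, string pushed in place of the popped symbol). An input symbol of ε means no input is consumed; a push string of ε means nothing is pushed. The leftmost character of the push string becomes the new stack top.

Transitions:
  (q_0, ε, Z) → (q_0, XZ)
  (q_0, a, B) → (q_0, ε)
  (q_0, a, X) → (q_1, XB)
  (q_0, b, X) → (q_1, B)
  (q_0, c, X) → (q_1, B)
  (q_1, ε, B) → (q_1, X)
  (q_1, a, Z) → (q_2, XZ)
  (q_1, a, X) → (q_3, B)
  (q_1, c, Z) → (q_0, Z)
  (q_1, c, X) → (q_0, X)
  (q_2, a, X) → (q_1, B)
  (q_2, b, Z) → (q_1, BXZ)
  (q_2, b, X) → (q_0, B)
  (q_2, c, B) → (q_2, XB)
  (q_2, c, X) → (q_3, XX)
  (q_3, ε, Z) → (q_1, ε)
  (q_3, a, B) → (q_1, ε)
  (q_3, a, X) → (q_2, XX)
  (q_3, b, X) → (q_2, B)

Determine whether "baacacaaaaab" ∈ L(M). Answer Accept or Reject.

(q_0, baacacaaaaab, Z)
  ε-move, top Z: go to q_0, push XZ → (q_0, baacacaaaaab, XZ)
  read b, top X: go to q_1, push B → (q_1, aacacaaaaab, BZ)
  ε-move, top B: go to q_1, push X → (q_1, aacacaaaaab, XZ)
  read a, top X: go to q_3, push B → (q_3, acacaaaaab, BZ)
  read a, top B: go to q_1, push ε → (q_1, cacaaaaab, Z)
  read c, top Z: go to q_0, push Z → (q_0, acaaaaab, Z)
  ε-move, top Z: go to q_0, push XZ → (q_0, acaaaaab, XZ)
  read a, top X: go to q_1, push XB → (q_1, caaaaab, XBZ)
  read c, top X: go to q_0, push X → (q_0, aaaaab, XBZ)
  read a, top X: go to q_1, push XB → (q_1, aaaab, XBBZ)
  read a, top X: go to q_3, push B → (q_3, aaab, BBBZ)
  read a, top B: go to q_1, push ε → (q_1, aab, BBZ)
  ε-move, top B: go to q_1, push X → (q_1, aab, XBZ)
  read a, top X: go to q_3, push B → (q_3, ab, BBZ)
  read a, top B: go to q_1, push ε → (q_1, b, BZ)
  ε-move, top B: go to q_1, push X → (q_1, b, XZ)
No transition applies at (q_1, b, XZ); input not fully consumed.

Reject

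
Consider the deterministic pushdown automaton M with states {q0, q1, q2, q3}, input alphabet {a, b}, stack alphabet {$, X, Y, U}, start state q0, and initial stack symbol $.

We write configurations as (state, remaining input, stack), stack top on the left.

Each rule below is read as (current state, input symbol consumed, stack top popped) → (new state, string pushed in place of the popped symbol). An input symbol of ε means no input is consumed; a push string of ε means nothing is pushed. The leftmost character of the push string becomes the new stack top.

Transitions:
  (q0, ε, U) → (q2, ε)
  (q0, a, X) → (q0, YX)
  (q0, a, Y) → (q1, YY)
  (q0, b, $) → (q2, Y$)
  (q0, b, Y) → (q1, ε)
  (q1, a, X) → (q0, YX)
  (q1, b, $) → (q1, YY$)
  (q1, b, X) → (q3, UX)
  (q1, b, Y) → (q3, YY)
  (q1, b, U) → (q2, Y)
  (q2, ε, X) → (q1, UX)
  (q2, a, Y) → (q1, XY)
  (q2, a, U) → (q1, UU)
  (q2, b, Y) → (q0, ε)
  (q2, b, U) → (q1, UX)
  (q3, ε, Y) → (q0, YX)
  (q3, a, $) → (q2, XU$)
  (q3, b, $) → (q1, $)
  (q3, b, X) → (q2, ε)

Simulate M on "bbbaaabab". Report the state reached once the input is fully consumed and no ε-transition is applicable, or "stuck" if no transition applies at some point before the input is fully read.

(q0, bbbaaabab, $) ⊢ (q2, bbaaabab, Y$) ⊢ (q0, baaabab, $) ⊢ (q2, aaabab, Y$) ⊢ (q1, aabab, XY$) ⊢ (q0, abab, YXY$) ⊢ (q1, bab, YYXY$) ⊢ (q3, ab, YYYXY$) ⊢ (q0, ab, YXYYXY$) ⊢ (q1, b, YYXYYXY$) ⊢ (q3, ε, YYYXYYXY$) ⊢ (q0, ε, YXYYXYYXY$)
All input consumed; M is in state q0.

q0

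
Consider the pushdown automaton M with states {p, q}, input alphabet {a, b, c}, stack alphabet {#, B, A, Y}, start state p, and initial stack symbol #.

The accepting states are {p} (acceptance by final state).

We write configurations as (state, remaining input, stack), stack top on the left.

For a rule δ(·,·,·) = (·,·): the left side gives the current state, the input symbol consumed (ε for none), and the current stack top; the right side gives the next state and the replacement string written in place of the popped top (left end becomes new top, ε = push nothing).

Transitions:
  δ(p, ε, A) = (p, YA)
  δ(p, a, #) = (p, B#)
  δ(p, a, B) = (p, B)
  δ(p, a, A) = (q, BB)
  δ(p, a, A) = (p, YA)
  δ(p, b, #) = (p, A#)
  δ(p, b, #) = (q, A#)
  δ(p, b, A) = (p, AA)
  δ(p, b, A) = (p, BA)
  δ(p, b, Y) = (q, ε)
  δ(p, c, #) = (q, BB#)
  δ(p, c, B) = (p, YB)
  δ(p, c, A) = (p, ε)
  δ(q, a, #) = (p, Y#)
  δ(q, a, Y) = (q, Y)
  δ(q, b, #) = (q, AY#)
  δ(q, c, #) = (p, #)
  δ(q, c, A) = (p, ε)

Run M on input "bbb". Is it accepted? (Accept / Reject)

Accept

One accepting computation: (p, bbb, #) ⊢ (p, bb, A#) ⊢ (p, b, AA#) ⊢ (p, ε, AAA#)
All input consumed and state p ∈ F.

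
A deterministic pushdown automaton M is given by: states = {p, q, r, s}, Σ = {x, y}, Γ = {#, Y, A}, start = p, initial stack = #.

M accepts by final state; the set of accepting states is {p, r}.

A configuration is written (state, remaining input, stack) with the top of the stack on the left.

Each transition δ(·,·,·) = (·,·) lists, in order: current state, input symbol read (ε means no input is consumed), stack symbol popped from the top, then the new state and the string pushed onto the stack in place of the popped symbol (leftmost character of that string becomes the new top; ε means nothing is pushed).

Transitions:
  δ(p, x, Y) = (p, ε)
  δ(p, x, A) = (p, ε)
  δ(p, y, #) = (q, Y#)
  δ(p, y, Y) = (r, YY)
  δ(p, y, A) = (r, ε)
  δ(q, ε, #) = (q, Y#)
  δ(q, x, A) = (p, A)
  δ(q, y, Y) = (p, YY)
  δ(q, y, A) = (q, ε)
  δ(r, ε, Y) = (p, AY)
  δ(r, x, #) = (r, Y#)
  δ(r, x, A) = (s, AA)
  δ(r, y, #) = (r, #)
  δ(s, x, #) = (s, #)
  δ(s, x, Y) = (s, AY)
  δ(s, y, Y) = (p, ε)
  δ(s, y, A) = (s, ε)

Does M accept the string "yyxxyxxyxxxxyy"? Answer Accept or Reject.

(p, yyxxyxxyxxxxyy, #) ⊢ (q, yxxyxxyxxxxyy, Y#) ⊢ (p, xxyxxyxxxxyy, YY#) ⊢ (p, xyxxyxxxxyy, Y#) ⊢ (p, yxxyxxxxyy, #) ⊢ (q, xxyxxxxyy, Y#)
No transition applies at (q, xxyxxxxyy, Y#); input not fully consumed.

Reject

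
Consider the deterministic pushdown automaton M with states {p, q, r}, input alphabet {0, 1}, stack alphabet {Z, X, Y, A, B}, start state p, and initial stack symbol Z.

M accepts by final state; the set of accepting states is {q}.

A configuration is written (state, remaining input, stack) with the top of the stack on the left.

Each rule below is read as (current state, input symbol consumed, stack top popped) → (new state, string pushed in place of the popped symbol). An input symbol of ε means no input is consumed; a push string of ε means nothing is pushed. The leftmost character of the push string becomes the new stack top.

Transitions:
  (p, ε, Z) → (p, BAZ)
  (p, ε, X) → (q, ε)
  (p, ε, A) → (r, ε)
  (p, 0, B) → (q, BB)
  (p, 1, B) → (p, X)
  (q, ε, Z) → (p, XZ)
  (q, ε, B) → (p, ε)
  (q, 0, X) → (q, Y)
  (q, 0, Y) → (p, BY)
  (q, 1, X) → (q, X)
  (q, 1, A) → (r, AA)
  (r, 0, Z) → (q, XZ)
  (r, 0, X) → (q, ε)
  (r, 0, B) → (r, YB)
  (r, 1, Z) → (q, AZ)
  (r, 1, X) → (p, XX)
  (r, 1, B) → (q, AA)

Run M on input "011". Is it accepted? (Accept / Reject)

(p, 011, Z) ⊢ (p, 011, BAZ) ⊢ (q, 11, BBAZ) ⊢ (p, 11, BAZ) ⊢ (p, 1, XAZ) ⊢ (q, 1, AZ) ⊢ (r, ε, AAZ)
All input consumed; state r ∉ F and no further ε-move applies.

Reject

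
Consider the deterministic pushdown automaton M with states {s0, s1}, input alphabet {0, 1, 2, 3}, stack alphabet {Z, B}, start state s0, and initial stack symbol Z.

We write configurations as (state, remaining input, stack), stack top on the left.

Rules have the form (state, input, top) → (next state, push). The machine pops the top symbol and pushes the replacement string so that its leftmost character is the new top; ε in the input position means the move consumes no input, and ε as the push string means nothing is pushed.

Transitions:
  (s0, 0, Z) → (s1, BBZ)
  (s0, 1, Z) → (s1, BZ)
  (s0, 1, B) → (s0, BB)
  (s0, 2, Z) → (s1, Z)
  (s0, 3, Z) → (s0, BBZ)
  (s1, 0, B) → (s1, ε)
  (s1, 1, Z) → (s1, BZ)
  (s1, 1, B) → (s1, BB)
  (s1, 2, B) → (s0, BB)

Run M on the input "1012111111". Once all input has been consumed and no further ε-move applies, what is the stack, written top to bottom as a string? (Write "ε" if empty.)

(s0, 1012111111, Z)
  read 1, top Z: go to s1, push BZ → (s1, 012111111, BZ)
  read 0, top B: go to s1, push ε → (s1, 12111111, Z)
  read 1, top Z: go to s1, push BZ → (s1, 2111111, BZ)
  read 2, top B: go to s0, push BB → (s0, 111111, BBZ)
  read 1, top B: go to s0, push BB → (s0, 11111, BBBZ)
  read 1, top B: go to s0, push BB → (s0, 1111, BBBBZ)
  read 1, top B: go to s0, push BB → (s0, 111, BBBBBZ)
  read 1, top B: go to s0, push BB → (s0, 11, BBBBBBZ)
  read 1, top B: go to s0, push BB → (s0, 1, BBBBBBBZ)
  read 1, top B: go to s0, push BB → (s0, ε, BBBBBBBBZ)
All input consumed in state s0 with stack BBBBBBBBZ.

BBBBBBBBZ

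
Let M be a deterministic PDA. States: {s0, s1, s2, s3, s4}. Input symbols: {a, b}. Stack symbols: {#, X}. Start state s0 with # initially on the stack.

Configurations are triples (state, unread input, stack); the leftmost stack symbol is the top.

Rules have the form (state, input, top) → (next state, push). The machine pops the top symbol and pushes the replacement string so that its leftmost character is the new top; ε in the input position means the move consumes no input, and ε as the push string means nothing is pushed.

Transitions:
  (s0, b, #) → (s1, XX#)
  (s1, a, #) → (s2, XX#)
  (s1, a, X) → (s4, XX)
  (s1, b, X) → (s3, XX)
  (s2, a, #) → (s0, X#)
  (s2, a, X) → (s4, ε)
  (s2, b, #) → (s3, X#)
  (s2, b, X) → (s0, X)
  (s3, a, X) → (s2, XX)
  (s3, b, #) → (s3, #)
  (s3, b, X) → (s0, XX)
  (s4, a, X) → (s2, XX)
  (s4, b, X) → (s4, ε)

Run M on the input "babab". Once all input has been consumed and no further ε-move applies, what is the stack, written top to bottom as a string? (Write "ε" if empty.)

(s0, babab, #) ⊢ (s1, abab, XX#) ⊢ (s4, bab, XXX#) ⊢ (s4, ab, XX#) ⊢ (s2, b, XXX#) ⊢ (s0, ε, XXX#)
All input consumed in state s0 with stack XXX#.

XXX#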